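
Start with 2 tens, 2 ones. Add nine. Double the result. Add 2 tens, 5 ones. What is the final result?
Convert 2 tens, 2 ones (place-value notation) → 2×10 + 2 = 22 (decimal)
Start: 22
Convert nine (English words) → 9 (decimal)
22 + 9 = 31
31 × 2 = 62
Convert 2 tens, 5 ones (place-value notation) → 2×10 + 5 = 25 (decimal)
62 + 25 = 87
87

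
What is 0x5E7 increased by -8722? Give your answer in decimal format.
Convert 0x5E7 (hexadecimal) → 5×256 + 14×16 + 7 = 1511 (decimal)
Compute 1511 + -8722 = -7211
-7211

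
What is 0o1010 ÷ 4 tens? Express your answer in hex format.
Convert 0o1010 (octal) → 1×512 + 1×8 = 520 (decimal)
Convert 4 tens (place-value notation) → 4×10 = 40 (decimal)
Compute 520 ÷ 40 = 13
Convert 13 (decimal) → 0xD (hexadecimal)
0xD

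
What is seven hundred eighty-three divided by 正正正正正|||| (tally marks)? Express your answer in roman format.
Convert seven hundred eighty-three (English words) → 7×100 + 83 = 783 (decimal)
Convert 正正正正正|||| (tally marks) → 5 + 5 + 5 + 5 + 5 + 4 = 29 (decimal)
Compute 783 ÷ 29 = 27
Convert 27 (decimal) → 27 = 10 + 10 + 5 + 1 + 1 → XXVII (Roman numeral)
XXVII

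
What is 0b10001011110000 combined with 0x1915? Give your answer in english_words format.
Convert 0b10001011110000 (binary) → 8192 + 512 + 128 + 64 + 32 + 16 = 8944 (decimal)
Convert 0x1915 (hexadecimal) → 1×4096 + 9×256 + 1×16 + 5 = 6421 (decimal)
Compute 8944 + 6421 = 15365
Convert 15365 (decimal) → 15365 = 15×1000 + 3×100 + 65 → fifteen thousand three hundred sixty-five (English words)
fifteen thousand three hundred sixty-five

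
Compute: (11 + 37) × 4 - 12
Parentheses first: 11 + 37 = 48
Multiply: 48 × 4 = 192
Subtract: 192 - 12 = 180
180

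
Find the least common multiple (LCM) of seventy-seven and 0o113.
Convert seventy-seven (English words) → 77 (decimal)
Convert 0o113 (octal) → 1×64 + 1×8 + 3 = 75 (decimal)
Compute lcm(77, 75) = 5775
5775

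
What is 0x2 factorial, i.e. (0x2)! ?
Convert 0x2 (hexadecimal) → 2 (decimal)
Compute 2! = 2
2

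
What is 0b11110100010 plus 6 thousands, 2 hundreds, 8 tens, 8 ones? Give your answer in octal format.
Convert 0b11110100010 (binary) → 1024 + 512 + 256 + 128 + 32 + 2 = 1954 (decimal)
Convert 6 thousands, 2 hundreds, 8 tens, 8 ones (place-value notation) → 6×1000 + 2×100 + 8×10 + 8 = 6288 (decimal)
Compute 1954 + 6288 = 8242
Convert 8242 (decimal) → 8242 = 2×4096 + 6×8 + 2 → 0o20062 (octal)
0o20062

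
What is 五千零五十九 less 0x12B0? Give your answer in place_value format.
Convert 五千零五十九 (Chinese numeral) → 5×1000 + 5×10 + 9 = 5059 (decimal)
Convert 0x12B0 (hexadecimal) → 1×4096 + 2×256 + 11×16 = 4784 (decimal)
Compute 5059 - 4784 = 275
Convert 275 (decimal) → 275 = 2×100 + 7×10 + 5 → 2 hundreds, 7 tens, 5 ones (place-value notation)
2 hundreds, 7 tens, 5 ones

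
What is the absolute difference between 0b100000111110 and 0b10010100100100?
Convert 0b100000111110 (binary) → 2048 + 32 + 16 + 8 + 4 + 2 = 2110 (decimal)
Convert 0b10010100100100 (binary) → 8192 + 1024 + 256 + 32 + 4 = 9508 (decimal)
Compute |2110 - 9508| = 7398
7398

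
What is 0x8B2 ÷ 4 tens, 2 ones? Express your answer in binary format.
Convert 0x8B2 (hexadecimal) → 8×256 + 11×16 + 2 = 2226 (decimal)
Convert 4 tens, 2 ones (place-value notation) → 4×10 + 2 = 42 (decimal)
Compute 2226 ÷ 42 = 53
Convert 53 (decimal) → 53 = 32 + 16 + 4 + 1 → 0b110101 (binary)
0b110101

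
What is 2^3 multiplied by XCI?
Convert 2^3 (power) → 8 (decimal)
Convert XCI (Roman numeral) → 90 + 1 = 91 (decimal)
Compute 8 × 91 = 728
728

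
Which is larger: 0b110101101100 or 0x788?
Convert 0b110101101100 (binary) → 2048 + 1024 + 256 + 64 + 32 + 8 + 4 = 3436 (decimal)
Convert 0x788 (hexadecimal) → 7×256 + 8×16 + 8 = 1928 (decimal)
Compare 3436 vs 1928: larger = 3436
3436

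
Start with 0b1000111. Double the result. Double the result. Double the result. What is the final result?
Convert 0b1000111 (binary) → 64 + 4 + 2 + 1 = 71 (decimal)
Start: 71
71 × 2 = 142
142 × 2 = 284
284 × 2 = 568
568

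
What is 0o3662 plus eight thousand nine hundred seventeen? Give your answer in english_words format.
Convert 0o3662 (octal) → 3×512 + 6×64 + 6×8 + 2 = 1970 (decimal)
Convert eight thousand nine hundred seventeen (English words) → 8×1000 + 9×100 + 17 = 8917 (decimal)
Compute 1970 + 8917 = 10887
Convert 10887 (decimal) → 10887 = 10×1000 + 8×100 + 87 → ten thousand eight hundred eighty-seven (English words)
ten thousand eight hundred eighty-seven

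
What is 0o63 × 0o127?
Convert 0o63 (octal) → 6×8 + 3 = 51 (decimal)
Convert 0o127 (octal) → 1×64 + 2×8 + 7 = 87 (decimal)
Compute 51 × 87 = 4437
4437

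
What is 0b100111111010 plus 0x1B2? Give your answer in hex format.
Convert 0b100111111010 (binary) → 2048 + 256 + 128 + 64 + 32 + 16 + 8 + 2 = 2554 (decimal)
Convert 0x1B2 (hexadecimal) → 1×256 + 11×16 + 2 = 434 (decimal)
Compute 2554 + 434 = 2988
Convert 2988 (decimal) → 2988 = 11×256 + 10×16 + 12 → 0xBAC (hexadecimal)
0xBAC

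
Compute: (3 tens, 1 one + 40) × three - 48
Convert 3 tens, 1 one (place-value notation) → 3×10 + 1 = 31 (decimal)
Convert three (English words) → 3 (decimal)
Expression in decimal: (31 + 40) × 3 - 48
Parentheses first: 31 + 40 = 71
Multiply: 71 × 3 = 213
Subtract: 213 - 48 = 165
165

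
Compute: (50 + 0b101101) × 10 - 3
Convert 0b101101 (binary) → 32 + 8 + 4 + 1 = 45 (decimal)
Expression in decimal: (50 + 45) × 10 - 3
Parentheses first: 50 + 45 = 95
Multiply: 95 × 10 = 950
Subtract: 950 - 3 = 947
947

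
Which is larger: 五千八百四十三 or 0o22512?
Convert 五千八百四十三 (Chinese numeral) → 5×1000 + 8×100 + 4×10 + 3 = 5843 (decimal)
Convert 0o22512 (octal) → 2×4096 + 2×512 + 5×64 + 1×8 + 2 = 9546 (decimal)
Compare 5843 vs 9546: larger = 9546
9546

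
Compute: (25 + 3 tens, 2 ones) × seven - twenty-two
Convert 3 tens, 2 ones (place-value notation) → 3×10 + 2 = 32 (decimal)
Convert seven (English words) → 7 (decimal)
Convert twenty-two (English words) → 22 (decimal)
Expression in decimal: (25 + 32) × 7 - 22
Parentheses first: 25 + 32 = 57
Multiply: 57 × 7 = 399
Subtract: 399 - 22 = 377
377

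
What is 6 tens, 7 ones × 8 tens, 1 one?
Convert 6 tens, 7 ones (place-value notation) → 6×10 + 7 = 67 (decimal)
Convert 8 tens, 1 one (place-value notation) → 8×10 + 1 = 81 (decimal)
Compute 67 × 81 = 5427
5427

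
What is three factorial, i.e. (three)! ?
Convert three (English words) → 3 (decimal)
Compute 3! = 6
6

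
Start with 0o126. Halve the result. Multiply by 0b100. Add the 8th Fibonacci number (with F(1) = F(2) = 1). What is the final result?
Convert 0o126 (octal) → 1×64 + 2×8 + 6 = 86 (decimal)
Start: 86
86 ÷ 2 = 43
Convert 0b100 (binary) → 4 (decimal)
43 × 4 = 172
Convert the 8th Fibonacci number (with F(1) = F(2) = 1) (Fibonacci index) → 1, 1, 2, 3, 5, 8, 13, 21 → 21 (decimal)
172 + 21 = 193
193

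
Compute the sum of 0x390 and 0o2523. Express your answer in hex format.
Convert 0x390 (hexadecimal) → 3×256 + 9×16 = 912 (decimal)
Convert 0o2523 (octal) → 2×512 + 5×64 + 2×8 + 3 = 1363 (decimal)
Compute 912 + 1363 = 2275
Convert 2275 (decimal) → 2275 = 8×256 + 14×16 + 3 → 0x8E3 (hexadecimal)
0x8E3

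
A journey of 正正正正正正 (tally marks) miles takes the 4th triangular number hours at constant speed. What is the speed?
Convert 正正正正正正 (tally marks) → 5 + 5 + 5 + 5 + 5 + 5 = 30 (decimal)
Convert the 4th triangular number (triangular index) → 4×5/2 = 10 (decimal)
Compute 30 ÷ 10 = 3
3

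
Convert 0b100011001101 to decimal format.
Convert 0b100011001101 (binary) → 2048 + 128 + 64 + 8 + 4 + 1 = 2253 (decimal)
2253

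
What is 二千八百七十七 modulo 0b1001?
Convert 二千八百七十七 (Chinese numeral) → 2×1000 + 8×100 + 7×10 + 7 = 2877 (decimal)
Convert 0b1001 (binary) → 8 + 1 = 9 (decimal)
Compute 2877 mod 9 = 6
6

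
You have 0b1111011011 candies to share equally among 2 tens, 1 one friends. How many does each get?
Convert 0b1111011011 (binary) → 512 + 256 + 128 + 64 + 16 + 8 + 2 + 1 = 987 (decimal)
Convert 2 tens, 1 one (place-value notation) → 2×10 + 1 = 21 (decimal)
Compute 987 ÷ 21 = 47
47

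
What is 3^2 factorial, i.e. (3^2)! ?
Convert 3^2 (power) → 9 (decimal)
Compute 9! = 362880
362880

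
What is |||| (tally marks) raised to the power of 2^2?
Convert |||| (tally marks) → 4 (decimal)
Convert 2^2 (power) → 4 (decimal)
Compute 4 ^ 4 = 256
256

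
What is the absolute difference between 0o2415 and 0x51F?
Convert 0o2415 (octal) → 2×512 + 4×64 + 1×8 + 5 = 1293 (decimal)
Convert 0x51F (hexadecimal) → 5×256 + 1×16 + 15 = 1311 (decimal)
Compute |1293 - 1311| = 18
18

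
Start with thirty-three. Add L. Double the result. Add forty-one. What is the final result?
Convert thirty-three (English words) → 33 (decimal)
Start: 33
Convert L (Roman numeral) → 50 (decimal)
33 + 50 = 83
83 × 2 = 166
Convert forty-one (English words) → 41 (decimal)
166 + 41 = 207
207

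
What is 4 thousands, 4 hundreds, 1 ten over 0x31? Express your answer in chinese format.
Convert 4 thousands, 4 hundreds, 1 ten (place-value notation) → 4×1000 + 4×100 + 1×10 = 4410 (decimal)
Convert 0x31 (hexadecimal) → 3×16 + 1 = 49 (decimal)
Compute 4410 ÷ 49 = 90
Convert 90 (decimal) → 90 = 9×10 → 九十 (Chinese numeral)
九十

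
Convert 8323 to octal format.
Convert 8323 (decimal) → 8323 = 2×4096 + 2×64 + 3 → 0o20203 (octal)
0o20203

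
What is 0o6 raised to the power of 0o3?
Convert 0o6 (octal) → 6 (decimal)
Convert 0o3 (octal) → 3 (decimal)
Compute 6 ^ 3 = 216
216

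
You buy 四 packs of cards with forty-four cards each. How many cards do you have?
Convert forty-four (English words) → 44 (decimal)
Convert 四 (Chinese numeral) → 4 (decimal)
Compute 44 × 4 = 176
176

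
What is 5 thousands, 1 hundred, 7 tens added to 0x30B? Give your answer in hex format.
Convert 5 thousands, 1 hundred, 7 tens (place-value notation) → 5×1000 + 1×100 + 7×10 = 5170 (decimal)
Convert 0x30B (hexadecimal) → 3×256 + 11 = 779 (decimal)
Compute 5170 + 779 = 5949
Convert 5949 (decimal) → 5949 = 1×4096 + 7×256 + 3×16 + 13 → 0x173D (hexadecimal)
0x173D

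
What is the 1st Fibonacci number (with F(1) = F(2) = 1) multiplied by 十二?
Convert the 1st Fibonacci number (with F(1) = F(2) = 1) (Fibonacci index) → 1 (decimal)
Convert 十二 (Chinese numeral) → 1×10 + 2 = 12 (decimal)
Compute 1 × 12 = 12
12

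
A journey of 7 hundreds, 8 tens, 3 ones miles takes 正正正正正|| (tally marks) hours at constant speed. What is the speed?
Convert 7 hundreds, 8 tens, 3 ones (place-value notation) → 7×100 + 8×10 + 3 = 783 (decimal)
Convert 正正正正正|| (tally marks) → 5 + 5 + 5 + 5 + 5 + 2 = 27 (decimal)
Compute 783 ÷ 27 = 29
29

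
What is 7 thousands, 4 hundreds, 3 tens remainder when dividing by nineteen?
Convert 7 thousands, 4 hundreds, 3 tens (place-value notation) → 7×1000 + 4×100 + 3×10 = 7430 (decimal)
Convert nineteen (English words) → 19 (decimal)
Compute 7430 mod 19 = 1
1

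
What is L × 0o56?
Convert L (Roman numeral) → 50 (decimal)
Convert 0o56 (octal) → 5×8 + 6 = 46 (decimal)
Compute 50 × 46 = 2300
2300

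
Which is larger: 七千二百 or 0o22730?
Convert 七千二百 (Chinese numeral) → 7×1000 + 2×100 = 7200 (decimal)
Convert 0o22730 (octal) → 2×4096 + 2×512 + 7×64 + 3×8 = 9688 (decimal)
Compare 7200 vs 9688: larger = 9688
9688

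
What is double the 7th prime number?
The 7th prime number = 17
Compute 17 × 2 = 34
34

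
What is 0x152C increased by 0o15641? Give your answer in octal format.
Convert 0x152C (hexadecimal) → 1×4096 + 5×256 + 2×16 + 12 = 5420 (decimal)
Convert 0o15641 (octal) → 1×4096 + 5×512 + 6×64 + 4×8 + 1 = 7073 (decimal)
Compute 5420 + 7073 = 12493
Convert 12493 (decimal) → 12493 = 3×4096 + 3×64 + 1×8 + 5 → 0o30315 (octal)
0o30315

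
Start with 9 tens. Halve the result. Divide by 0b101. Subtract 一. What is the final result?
Convert 9 tens (place-value notation) → 9×10 = 90 (decimal)
Start: 90
90 ÷ 2 = 45
Convert 0b101 (binary) → 4 + 1 = 5 (decimal)
45 ÷ 5 = 9
Convert 一 (Chinese numeral) → 1 (decimal)
9 - 1 = 8
8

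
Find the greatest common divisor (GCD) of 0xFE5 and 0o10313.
Convert 0xFE5 (hexadecimal) → 15×256 + 14×16 + 5 = 4069 (decimal)
Convert 0o10313 (octal) → 1×4096 + 3×64 + 1×8 + 3 = 4299 (decimal)
Compute gcd(4069, 4299) = 1
1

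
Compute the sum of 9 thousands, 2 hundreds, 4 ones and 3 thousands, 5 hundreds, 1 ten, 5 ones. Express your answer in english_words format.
Convert 9 thousands, 2 hundreds, 4 ones (place-value notation) → 9×1000 + 2×100 + 4 = 9204 (decimal)
Convert 3 thousands, 5 hundreds, 1 ten, 5 ones (place-value notation) → 3×1000 + 5×100 + 1×10 + 5 = 3515 (decimal)
Compute 9204 + 3515 = 12719
Convert 12719 (decimal) → 12719 = 12×1000 + 7×100 + 19 → twelve thousand seven hundred nineteen (English words)
twelve thousand seven hundred nineteen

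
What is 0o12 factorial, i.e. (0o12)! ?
Convert 0o12 (octal) → 1×8 + 2 = 10 (decimal)
Compute 10! = 3628800
3628800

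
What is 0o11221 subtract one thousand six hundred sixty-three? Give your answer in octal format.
Convert 0o11221 (octal) → 1×4096 + 1×512 + 2×64 + 2×8 + 1 = 4753 (decimal)
Convert one thousand six hundred sixty-three (English words) → 1×1000 + 6×100 + 63 = 1663 (decimal)
Compute 4753 - 1663 = 3090
Convert 3090 (decimal) → 3090 = 6×512 + 2×8 + 2 → 0o6022 (octal)
0o6022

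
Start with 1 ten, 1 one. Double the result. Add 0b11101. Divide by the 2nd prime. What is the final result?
Convert 1 ten, 1 one (place-value notation) → 1×10 + 1 = 11 (decimal)
Start: 11
11 × 2 = 22
Convert 0b11101 (binary) → 16 + 8 + 4 + 1 = 29 (decimal)
22 + 29 = 51
Convert the 2nd prime (prime index) → 3 (decimal)
51 ÷ 3 = 17
17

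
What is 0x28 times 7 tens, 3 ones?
Convert 0x28 (hexadecimal) → 2×16 + 8 = 40 (decimal)
Convert 7 tens, 3 ones (place-value notation) → 7×10 + 3 = 73 (decimal)
Compute 40 × 73 = 2920
2920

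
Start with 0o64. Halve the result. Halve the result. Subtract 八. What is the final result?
Convert 0o64 (octal) → 6×8 + 4 = 52 (decimal)
Start: 52
52 ÷ 2 = 26
26 ÷ 2 = 13
Convert 八 (Chinese numeral) → 8 (decimal)
13 - 8 = 5
5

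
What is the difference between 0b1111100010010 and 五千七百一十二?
Convert 0b1111100010010 (binary) → 4096 + 2048 + 1024 + 512 + 256 + 16 + 2 = 7954 (decimal)
Convert 五千七百一十二 (Chinese numeral) → 5×1000 + 7×100 + 1×10 + 2 = 5712 (decimal)
Difference: |7954 - 5712| = 2242
2242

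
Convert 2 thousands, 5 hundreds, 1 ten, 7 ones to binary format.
Convert 2 thousands, 5 hundreds, 1 ten, 7 ones (place-value notation) → 2×1000 + 5×100 + 1×10 + 7 = 2517 (decimal)
Convert 2517 (decimal) → 2517 = 2048 + 256 + 128 + 64 + 16 + 4 + 1 → 0b100111010101 (binary)
0b100111010101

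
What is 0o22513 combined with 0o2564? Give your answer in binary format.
Convert 0o22513 (octal) → 2×4096 + 2×512 + 5×64 + 1×8 + 3 = 9547 (decimal)
Convert 0o2564 (octal) → 2×512 + 5×64 + 6×8 + 4 = 1396 (decimal)
Compute 9547 + 1396 = 10943
Convert 10943 (decimal) → 10943 = 8192 + 2048 + 512 + 128 + 32 + 16 + 8 + 4 + 2 + 1 → 0b10101010111111 (binary)
0b10101010111111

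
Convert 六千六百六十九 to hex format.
Convert 六千六百六十九 (Chinese numeral) → 6×1000 + 6×100 + 6×10 + 9 = 6669 (decimal)
Convert 6669 (decimal) → 6669 = 1×4096 + 10×256 + 13 → 0x1A0D (hexadecimal)
0x1A0D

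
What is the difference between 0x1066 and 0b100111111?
Convert 0x1066 (hexadecimal) → 1×4096 + 6×16 + 6 = 4198 (decimal)
Convert 0b100111111 (binary) → 256 + 32 + 16 + 8 + 4 + 2 + 1 = 319 (decimal)
Difference: |4198 - 319| = 3879
3879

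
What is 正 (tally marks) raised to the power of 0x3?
Convert 正 (tally marks) → 5 (decimal)
Convert 0x3 (hexadecimal) → 3 (decimal)
Compute 5 ^ 3 = 125
125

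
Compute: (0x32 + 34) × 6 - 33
Convert 0x32 (hexadecimal) → 3×16 + 2 = 50 (decimal)
Expression in decimal: (50 + 34) × 6 - 33
Parentheses first: 50 + 34 = 84
Multiply: 84 × 6 = 504
Subtract: 504 - 33 = 471
471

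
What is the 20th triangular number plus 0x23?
The 20th triangular number = 20×21/2 = 210
Convert 0x23 (hexadecimal) → 2×16 + 3 = 35 (decimal)
Compute 210 + 35 = 245
245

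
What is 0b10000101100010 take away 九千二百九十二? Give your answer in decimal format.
Convert 0b10000101100010 (binary) → 8192 + 256 + 64 + 32 + 2 = 8546 (decimal)
Convert 九千二百九十二 (Chinese numeral) → 9×1000 + 2×100 + 9×10 + 2 = 9292 (decimal)
Compute 8546 - 9292 = -746
-746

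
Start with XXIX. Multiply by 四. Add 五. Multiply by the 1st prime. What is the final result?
Convert XXIX (Roman numeral) → 10 + 10 + 9 = 29 (decimal)
Start: 29
Convert 四 (Chinese numeral) → 4 (decimal)
29 × 4 = 116
Convert 五 (Chinese numeral) → 5 (decimal)
116 + 5 = 121
Convert the 1st prime (prime index) → 2 (decimal)
121 × 2 = 242
242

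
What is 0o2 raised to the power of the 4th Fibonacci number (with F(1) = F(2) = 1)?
Convert 0o2 (octal) → 2 (decimal)
Convert the 4th Fibonacci number (with F(1) = F(2) = 1) (Fibonacci index) → 1, 1, 2, 3 → 3 (decimal)
Compute 2 ^ 3 = 8
8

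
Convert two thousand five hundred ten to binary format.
Convert two thousand five hundred ten (English words) → 2×1000 + 5×100 + 10 = 2510 (decimal)
Convert 2510 (decimal) → 2510 = 2048 + 256 + 128 + 64 + 8 + 4 + 2 → 0b100111001110 (binary)
0b100111001110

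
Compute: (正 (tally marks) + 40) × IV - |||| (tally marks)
Convert 正 (tally marks) → 5 (decimal)
Convert IV (Roman numeral) → 4 (decimal)
Convert |||| (tally marks) → 4 (decimal)
Expression in decimal: (5 + 40) × 4 - 4
Parentheses first: 5 + 40 = 45
Multiply: 45 × 4 = 180
Subtract: 180 - 4 = 176
176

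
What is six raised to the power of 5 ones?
Convert six (English words) → 6 (decimal)
Convert 5 ones (place-value notation) → 5 (decimal)
Compute 6 ^ 5 = 7776
7776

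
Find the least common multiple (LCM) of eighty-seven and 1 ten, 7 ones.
Convert eighty-seven (English words) → 87 (decimal)
Convert 1 ten, 7 ones (place-value notation) → 1×10 + 7 = 17 (decimal)
Compute lcm(87, 17) = 1479
1479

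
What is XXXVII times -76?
Convert XXXVII (Roman numeral) → 10 + 10 + 10 + 5 + 1 + 1 = 37 (decimal)
Compute 37 × -76 = -2812
-2812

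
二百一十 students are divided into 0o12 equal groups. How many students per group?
Convert 二百一十 (Chinese numeral) → 2×100 + 1×10 = 210 (decimal)
Convert 0o12 (octal) → 1×8 + 2 = 10 (decimal)
Compute 210 ÷ 10 = 21
21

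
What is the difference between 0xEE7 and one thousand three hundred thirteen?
Convert 0xEE7 (hexadecimal) → 14×256 + 14×16 + 7 = 3815 (decimal)
Convert one thousand three hundred thirteen (English words) → 1×1000 + 3×100 + 13 = 1313 (decimal)
Difference: |3815 - 1313| = 2502
2502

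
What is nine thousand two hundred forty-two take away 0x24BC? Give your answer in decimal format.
Convert nine thousand two hundred forty-two (English words) → 9×1000 + 2×100 + 42 = 9242 (decimal)
Convert 0x24BC (hexadecimal) → 2×4096 + 4×256 + 11×16 + 12 = 9404 (decimal)
Compute 9242 - 9404 = -162
-162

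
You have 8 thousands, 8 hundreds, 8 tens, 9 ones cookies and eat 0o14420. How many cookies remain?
Convert 8 thousands, 8 hundreds, 8 tens, 9 ones (place-value notation) → 8×1000 + 8×100 + 8×10 + 9 = 8889 (decimal)
Convert 0o14420 (octal) → 1×4096 + 4×512 + 4×64 + 2×8 = 6416 (decimal)
Compute 8889 - 6416 = 2473
2473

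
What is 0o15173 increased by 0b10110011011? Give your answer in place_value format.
Convert 0o15173 (octal) → 1×4096 + 5×512 + 1×64 + 7×8 + 3 = 6779 (decimal)
Convert 0b10110011011 (binary) → 1024 + 256 + 128 + 16 + 8 + 2 + 1 = 1435 (decimal)
Compute 6779 + 1435 = 8214
Convert 8214 (decimal) → 8214 = 8×1000 + 2×100 + 1×10 + 4 → 8 thousands, 2 hundreds, 1 ten, 4 ones (place-value notation)
8 thousands, 2 hundreds, 1 ten, 4 ones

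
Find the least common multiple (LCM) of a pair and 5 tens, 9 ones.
Convert a pair (colloquial) → 2 (decimal)
Convert 5 tens, 9 ones (place-value notation) → 5×10 + 9 = 59 (decimal)
Compute lcm(2, 59) = 118
118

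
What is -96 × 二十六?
Convert 二十六 (Chinese numeral) → 2×10 + 6 = 26 (decimal)
Compute -96 × 26 = -2496
-2496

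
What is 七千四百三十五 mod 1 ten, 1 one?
Convert 七千四百三十五 (Chinese numeral) → 7×1000 + 4×100 + 3×10 + 5 = 7435 (decimal)
Convert 1 ten, 1 one (place-value notation) → 1×10 + 1 = 11 (decimal)
Compute 7435 mod 11 = 10
10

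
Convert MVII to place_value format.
Convert MVII (Roman numeral) → 1000 + 5 + 1 + 1 = 1007 (decimal)
Convert 1007 (decimal) → 1007 = 1×1000 + 7 → 1 thousand, 7 ones (place-value notation)
1 thousand, 7 ones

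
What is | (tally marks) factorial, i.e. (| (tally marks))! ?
Convert | (tally marks) → 1 (decimal)
Compute 1! = 1
1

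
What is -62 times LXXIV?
Convert LXXIV (Roman numeral) → 50 + 10 + 10 + 4 = 74 (decimal)
Compute -62 × 74 = -4588
-4588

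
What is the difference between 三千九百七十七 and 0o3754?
Convert 三千九百七十七 (Chinese numeral) → 3×1000 + 9×100 + 7×10 + 7 = 3977 (decimal)
Convert 0o3754 (octal) → 3×512 + 7×64 + 5×8 + 4 = 2028 (decimal)
Difference: |3977 - 2028| = 1949
1949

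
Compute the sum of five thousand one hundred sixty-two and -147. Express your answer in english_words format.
Convert five thousand one hundred sixty-two (English words) → 5×1000 + 1×100 + 62 = 5162 (decimal)
Compute 5162 + -147 = 5015
Convert 5015 (decimal) → 5015 = 5×1000 + 15 → five thousand fifteen (English words)
five thousand fifteen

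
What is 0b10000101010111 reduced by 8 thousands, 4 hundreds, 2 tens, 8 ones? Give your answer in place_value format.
Convert 0b10000101010111 (binary) → 8192 + 256 + 64 + 16 + 4 + 2 + 1 = 8535 (decimal)
Convert 8 thousands, 4 hundreds, 2 tens, 8 ones (place-value notation) → 8×1000 + 4×100 + 2×10 + 8 = 8428 (decimal)
Compute 8535 - 8428 = 107
Convert 107 (decimal) → 107 = 1×100 + 7 → 1 hundred, 7 ones (place-value notation)
1 hundred, 7 ones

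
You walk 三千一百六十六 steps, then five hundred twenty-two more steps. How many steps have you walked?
Convert 三千一百六十六 (Chinese numeral) → 3×1000 + 1×100 + 6×10 + 6 = 3166 (decimal)
Convert five hundred twenty-two (English words) → 5×100 + 22 = 522 (decimal)
Compute 3166 + 522 = 3688
3688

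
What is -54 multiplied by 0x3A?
Convert 0x3A (hexadecimal) → 3×16 + 10 = 58 (decimal)
Compute -54 × 58 = -3132
-3132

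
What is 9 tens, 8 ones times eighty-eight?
Convert 9 tens, 8 ones (place-value notation) → 9×10 + 8 = 98 (decimal)
Convert eighty-eight (English words) → 88 (decimal)
Compute 98 × 88 = 8624
8624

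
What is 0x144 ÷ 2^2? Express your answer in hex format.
Convert 0x144 (hexadecimal) → 1×256 + 4×16 + 4 = 324 (decimal)
Convert 2^2 (power) → 4 (decimal)
Compute 324 ÷ 4 = 81
Convert 81 (decimal) → 81 = 5×16 + 1 → 0x51 (hexadecimal)
0x51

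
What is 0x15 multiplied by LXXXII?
Convert 0x15 (hexadecimal) → 1×16 + 5 = 21 (decimal)
Convert LXXXII (Roman numeral) → 50 + 10 + 10 + 10 + 1 + 1 = 82 (decimal)
Compute 21 × 82 = 1722
1722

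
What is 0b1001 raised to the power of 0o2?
Convert 0b1001 (binary) → 8 + 1 = 9 (decimal)
Convert 0o2 (octal) → 2 (decimal)
Compute 9 ^ 2 = 81
81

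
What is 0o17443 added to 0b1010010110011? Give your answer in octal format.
Convert 0o17443 (octal) → 1×4096 + 7×512 + 4×64 + 4×8 + 3 = 7971 (decimal)
Convert 0b1010010110011 (binary) → 4096 + 1024 + 128 + 32 + 16 + 2 + 1 = 5299 (decimal)
Compute 7971 + 5299 = 13270
Convert 13270 (decimal) → 13270 = 3×4096 + 1×512 + 7×64 + 2×8 + 6 → 0o31726 (octal)
0o31726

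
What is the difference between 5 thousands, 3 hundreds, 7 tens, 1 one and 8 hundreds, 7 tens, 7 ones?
Convert 5 thousands, 3 hundreds, 7 tens, 1 one (place-value notation) → 5×1000 + 3×100 + 7×10 + 1 = 5371 (decimal)
Convert 8 hundreds, 7 tens, 7 ones (place-value notation) → 8×100 + 7×10 + 7 = 877 (decimal)
Difference: |5371 - 877| = 4494
4494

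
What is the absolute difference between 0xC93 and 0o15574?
Convert 0xC93 (hexadecimal) → 12×256 + 9×16 + 3 = 3219 (decimal)
Convert 0o15574 (octal) → 1×4096 + 5×512 + 5×64 + 7×8 + 4 = 7036 (decimal)
Compute |3219 - 7036| = 3817
3817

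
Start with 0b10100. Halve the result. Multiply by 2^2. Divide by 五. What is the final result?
Convert 0b10100 (binary) → 16 + 4 = 20 (decimal)
Start: 20
20 ÷ 2 = 10
Convert 2^2 (power) → 4 (decimal)
10 × 4 = 40
Convert 五 (Chinese numeral) → 5 (decimal)
40 ÷ 5 = 8
8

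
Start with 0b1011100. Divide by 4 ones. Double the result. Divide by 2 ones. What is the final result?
Convert 0b1011100 (binary) → 64 + 16 + 8 + 4 = 92 (decimal)
Start: 92
Convert 4 ones (place-value notation) → 4 (decimal)
92 ÷ 4 = 23
23 × 2 = 46
Convert 2 ones (place-value notation) → 2 (decimal)
46 ÷ 2 = 23
23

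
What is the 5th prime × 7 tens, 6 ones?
Convert the 5th prime (prime index) → 11 (decimal)
Convert 7 tens, 6 ones (place-value notation) → 7×10 + 6 = 76 (decimal)
Compute 11 × 76 = 836
836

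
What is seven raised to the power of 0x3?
Convert seven (English words) → 7 (decimal)
Convert 0x3 (hexadecimal) → 3 (decimal)
Compute 7 ^ 3 = 343
343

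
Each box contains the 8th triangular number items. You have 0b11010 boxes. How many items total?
Convert the 8th triangular number (triangular index) → 8×9/2 = 36 (decimal)
Convert 0b11010 (binary) → 16 + 8 + 2 = 26 (decimal)
Compute 36 × 26 = 936
936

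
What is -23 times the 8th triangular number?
Convert the 8th triangular number (triangular index) → 8×9/2 = 36 (decimal)
Compute -23 × 36 = -828
-828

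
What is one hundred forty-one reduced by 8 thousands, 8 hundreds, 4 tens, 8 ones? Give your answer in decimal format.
Convert one hundred forty-one (English words) → 1×100 + 41 = 141 (decimal)
Convert 8 thousands, 8 hundreds, 4 tens, 8 ones (place-value notation) → 8×1000 + 8×100 + 4×10 + 8 = 8848 (decimal)
Compute 141 - 8848 = -8707
-8707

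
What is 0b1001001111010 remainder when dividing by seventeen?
Convert 0b1001001111010 (binary) → 4096 + 512 + 64 + 32 + 16 + 8 + 2 = 4730 (decimal)
Convert seventeen (English words) → 17 (decimal)
Compute 4730 mod 17 = 4
4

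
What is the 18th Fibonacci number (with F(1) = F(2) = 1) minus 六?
The 18th Fibonacci number (with F(1) = F(2) = 1) = 2584
Convert 六 (Chinese numeral) → 6 (decimal)
Compute 2584 - 6 = 2578
2578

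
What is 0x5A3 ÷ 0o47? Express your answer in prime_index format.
Convert 0x5A3 (hexadecimal) → 5×256 + 10×16 + 3 = 1443 (decimal)
Convert 0o47 (octal) → 4×8 + 7 = 39 (decimal)
Compute 1443 ÷ 39 = 37
Convert 37 (decimal) → the 12th prime (prime index)
the 12th prime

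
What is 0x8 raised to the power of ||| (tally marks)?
Convert 0x8 (hexadecimal) → 8 (decimal)
Convert ||| (tally marks) → 3 (decimal)
Compute 8 ^ 3 = 512
512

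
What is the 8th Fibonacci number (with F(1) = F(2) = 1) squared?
The 8th Fibonacci number (with F(1) = F(2) = 1): 1, 1, 2, 3, 5, 8, 13, 21 → 21
Compute 21² = 21 × 21 = 441
441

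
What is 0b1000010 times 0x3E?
Convert 0b1000010 (binary) → 64 + 2 = 66 (decimal)
Convert 0x3E (hexadecimal) → 3×16 + 14 = 62 (decimal)
Compute 66 × 62 = 4092
4092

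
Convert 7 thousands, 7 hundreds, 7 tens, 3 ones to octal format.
Convert 7 thousands, 7 hundreds, 7 tens, 3 ones (place-value notation) → 7×1000 + 7×100 + 7×10 + 3 = 7773 (decimal)
Convert 7773 (decimal) → 7773 = 1×4096 + 7×512 + 1×64 + 3×8 + 5 → 0o17135 (octal)
0o17135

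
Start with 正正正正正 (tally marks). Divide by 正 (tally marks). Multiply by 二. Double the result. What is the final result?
Convert 正正正正正 (tally marks) → 5 + 5 + 5 + 5 + 5 = 25 (decimal)
Start: 25
Convert 正 (tally marks) → 5 (decimal)
25 ÷ 5 = 5
Convert 二 (Chinese numeral) → 2 (decimal)
5 × 2 = 10
10 × 2 = 20
20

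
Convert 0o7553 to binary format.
Convert 0o7553 (octal) → 7×512 + 5×64 + 5×8 + 3 = 3947 (decimal)
Convert 3947 (decimal) → 3947 = 2048 + 1024 + 512 + 256 + 64 + 32 + 8 + 2 + 1 → 0b111101101011 (binary)
0b111101101011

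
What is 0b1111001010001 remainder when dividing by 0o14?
Convert 0b1111001010001 (binary) → 4096 + 2048 + 1024 + 512 + 64 + 16 + 1 = 7761 (decimal)
Convert 0o14 (octal) → 1×8 + 4 = 12 (decimal)
Compute 7761 mod 12 = 9
9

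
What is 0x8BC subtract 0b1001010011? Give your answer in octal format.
Convert 0x8BC (hexadecimal) → 8×256 + 11×16 + 12 = 2236 (decimal)
Convert 0b1001010011 (binary) → 512 + 64 + 16 + 2 + 1 = 595 (decimal)
Compute 2236 - 595 = 1641
Convert 1641 (decimal) → 1641 = 3×512 + 1×64 + 5×8 + 1 → 0o3151 (octal)
0o3151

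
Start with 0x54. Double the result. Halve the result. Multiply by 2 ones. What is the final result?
Convert 0x54 (hexadecimal) → 5×16 + 4 = 84 (decimal)
Start: 84
84 × 2 = 168
168 ÷ 2 = 84
Convert 2 ones (place-value notation) → 2 (decimal)
84 × 2 = 168
168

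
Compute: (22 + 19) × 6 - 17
Parentheses first: 22 + 19 = 41
Multiply: 41 × 6 = 246
Subtract: 246 - 17 = 229
229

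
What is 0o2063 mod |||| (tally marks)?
Convert 0o2063 (octal) → 2×512 + 6×8 + 3 = 1075 (decimal)
Convert |||| (tally marks) → 4 (decimal)
Compute 1075 mod 4 = 3
3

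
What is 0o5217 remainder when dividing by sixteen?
Convert 0o5217 (octal) → 5×512 + 2×64 + 1×8 + 7 = 2703 (decimal)
Convert sixteen (English words) → 16 (decimal)
Compute 2703 mod 16 = 15
15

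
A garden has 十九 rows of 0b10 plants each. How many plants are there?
Convert 0b10 (binary) → 2 (decimal)
Convert 十九 (Chinese numeral) → 1×10 + 9 = 19 (decimal)
Compute 2 × 19 = 38
38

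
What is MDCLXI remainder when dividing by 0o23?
Convert MDCLXI (Roman numeral) → 1000 + 500 + 100 + 50 + 10 + 1 = 1661 (decimal)
Convert 0o23 (octal) → 2×8 + 3 = 19 (decimal)
Compute 1661 mod 19 = 8
8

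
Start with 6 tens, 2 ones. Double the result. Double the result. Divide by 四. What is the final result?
Convert 6 tens, 2 ones (place-value notation) → 6×10 + 2 = 62 (decimal)
Start: 62
62 × 2 = 124
124 × 2 = 248
Convert 四 (Chinese numeral) → 4 (decimal)
248 ÷ 4 = 62
62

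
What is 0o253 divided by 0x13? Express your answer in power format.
Convert 0o253 (octal) → 2×64 + 5×8 + 3 = 171 (decimal)
Convert 0x13 (hexadecimal) → 1×16 + 3 = 19 (decimal)
Compute 171 ÷ 19 = 9
Convert 9 (decimal) → 3^2 (power)
3^2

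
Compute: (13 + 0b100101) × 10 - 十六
Convert 0b100101 (binary) → 32 + 4 + 1 = 37 (decimal)
Convert 十六 (Chinese numeral) → 1×10 + 6 = 16 (decimal)
Expression in decimal: (13 + 37) × 10 - 16
Parentheses first: 13 + 37 = 50
Multiply: 50 × 10 = 500
Subtract: 500 - 16 = 484
484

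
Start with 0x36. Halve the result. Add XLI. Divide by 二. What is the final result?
Convert 0x36 (hexadecimal) → 3×16 + 6 = 54 (decimal)
Start: 54
54 ÷ 2 = 27
Convert XLI (Roman numeral) → 40 + 1 = 41 (decimal)
27 + 41 = 68
Convert 二 (Chinese numeral) → 2 (decimal)
68 ÷ 2 = 34
34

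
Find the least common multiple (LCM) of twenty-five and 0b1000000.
Convert twenty-five (English words) → 25 (decimal)
Convert 0b1000000 (binary) → 64 (decimal)
Compute lcm(25, 64) = 1600
1600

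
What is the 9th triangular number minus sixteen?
The 9th triangular number = 9×10/2 = 45
Convert sixteen (English words) → 16 (decimal)
Compute 45 - 16 = 29
29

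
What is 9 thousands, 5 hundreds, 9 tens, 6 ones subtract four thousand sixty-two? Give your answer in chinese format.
Convert 9 thousands, 5 hundreds, 9 tens, 6 ones (place-value notation) → 9×1000 + 5×100 + 9×10 + 6 = 9596 (decimal)
Convert four thousand sixty-two (English words) → 4×1000 + 62 = 4062 (decimal)
Compute 9596 - 4062 = 5534
Convert 5534 (decimal) → 5534 = 5×1000 + 5×100 + 3×10 + 4 → 五千五百三十四 (Chinese numeral)
五千五百三十四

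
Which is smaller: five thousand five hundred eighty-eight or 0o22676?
Convert five thousand five hundred eighty-eight (English words) → 5×1000 + 5×100 + 88 = 5588 (decimal)
Convert 0o22676 (octal) → 2×4096 + 2×512 + 6×64 + 7×8 + 6 = 9662 (decimal)
Compare 5588 vs 9662: smaller = 5588
5588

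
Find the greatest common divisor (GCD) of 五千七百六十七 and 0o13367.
Convert 五千七百六十七 (Chinese numeral) → 5×1000 + 7×100 + 6×10 + 7 = 5767 (decimal)
Convert 0o13367 (octal) → 1×4096 + 3×512 + 3×64 + 6×8 + 7 = 5879 (decimal)
Compute gcd(5767, 5879) = 1
1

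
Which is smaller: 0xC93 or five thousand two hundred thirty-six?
Convert 0xC93 (hexadecimal) → 12×256 + 9×16 + 3 = 3219 (decimal)
Convert five thousand two hundred thirty-six (English words) → 5×1000 + 2×100 + 36 = 5236 (decimal)
Compare 3219 vs 5236: smaller = 3219
3219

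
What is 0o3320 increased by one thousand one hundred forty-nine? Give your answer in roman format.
Convert 0o3320 (octal) → 3×512 + 3×64 + 2×8 = 1744 (decimal)
Convert one thousand one hundred forty-nine (English words) → 1×1000 + 1×100 + 49 = 1149 (decimal)
Compute 1744 + 1149 = 2893
Convert 2893 (decimal) → 2893 = 1000 + 1000 + 500 + 100 + 100 + 100 + 90 + 1 + 1 + 1 → MMDCCCXCIII (Roman numeral)
MMDCCCXCIII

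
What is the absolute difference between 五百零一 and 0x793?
Convert 五百零一 (Chinese numeral) → 5×100 + 1 = 501 (decimal)
Convert 0x793 (hexadecimal) → 7×256 + 9×16 + 3 = 1939 (decimal)
Compute |501 - 1939| = 1438
1438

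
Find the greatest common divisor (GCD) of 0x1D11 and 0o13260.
Convert 0x1D11 (hexadecimal) → 1×4096 + 13×256 + 1×16 + 1 = 7441 (decimal)
Convert 0o13260 (octal) → 1×4096 + 3×512 + 2×64 + 6×8 = 5808 (decimal)
Compute gcd(7441, 5808) = 1
1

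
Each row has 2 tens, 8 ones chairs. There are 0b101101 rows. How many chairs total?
Convert 2 tens, 8 ones (place-value notation) → 2×10 + 8 = 28 (decimal)
Convert 0b101101 (binary) → 32 + 8 + 4 + 1 = 45 (decimal)
Compute 28 × 45 = 1260
1260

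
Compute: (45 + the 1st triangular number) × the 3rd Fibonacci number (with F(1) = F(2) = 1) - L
Convert the 1st triangular number (triangular index) → 1×2/2 = 1 (decimal)
Convert the 3rd Fibonacci number (with F(1) = F(2) = 1) (Fibonacci index) → 1, 1, 2 → 2 (decimal)
Convert L (Roman numeral) → 50 (decimal)
Expression in decimal: (45 + 1) × 2 - 50
Parentheses first: 45 + 1 = 46
Multiply: 46 × 2 = 92
Subtract: 92 - 50 = 42
42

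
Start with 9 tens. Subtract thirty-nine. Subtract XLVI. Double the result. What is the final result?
Convert 9 tens (place-value notation) → 9×10 = 90 (decimal)
Start: 90
Convert thirty-nine (English words) → 39 (decimal)
90 - 39 = 51
Convert XLVI (Roman numeral) → 40 + 5 + 1 = 46 (decimal)
51 - 46 = 5
5 × 2 = 10
10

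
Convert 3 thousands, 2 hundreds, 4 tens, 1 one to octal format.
Convert 3 thousands, 2 hundreds, 4 tens, 1 one (place-value notation) → 3×1000 + 2×100 + 4×10 + 1 = 3241 (decimal)
Convert 3241 (decimal) → 3241 = 6×512 + 2×64 + 5×8 + 1 → 0o6251 (octal)
0o6251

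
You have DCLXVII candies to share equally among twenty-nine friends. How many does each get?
Convert DCLXVII (Roman numeral) → 500 + 100 + 50 + 10 + 5 + 1 + 1 = 667 (decimal)
Convert twenty-nine (English words) → 29 (decimal)
Compute 667 ÷ 29 = 23
23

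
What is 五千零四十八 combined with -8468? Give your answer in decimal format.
Convert 五千零四十八 (Chinese numeral) → 5×1000 + 4×10 + 8 = 5048 (decimal)
Compute 5048 + -8468 = -3420
-3420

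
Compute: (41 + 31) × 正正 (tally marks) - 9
Convert 正正 (tally marks) → 5 + 5 = 10 (decimal)
Expression in decimal: (41 + 31) × 10 - 9
Parentheses first: 41 + 31 = 72
Multiply: 72 × 10 = 720
Subtract: 720 - 9 = 711
711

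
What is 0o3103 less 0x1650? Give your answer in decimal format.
Convert 0o3103 (octal) → 3×512 + 1×64 + 3 = 1603 (decimal)
Convert 0x1650 (hexadecimal) → 1×4096 + 6×256 + 5×16 = 5712 (decimal)
Compute 1603 - 5712 = -4109
-4109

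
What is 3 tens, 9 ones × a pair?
Convert 3 tens, 9 ones (place-value notation) → 3×10 + 9 = 39 (decimal)
Convert a pair (colloquial) → 2 (decimal)
Compute 39 × 2 = 78
78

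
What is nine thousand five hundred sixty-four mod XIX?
Convert nine thousand five hundred sixty-four (English words) → 9×1000 + 5×100 + 64 = 9564 (decimal)
Convert XIX (Roman numeral) → 10 + 9 = 19 (decimal)
Compute 9564 mod 19 = 7
7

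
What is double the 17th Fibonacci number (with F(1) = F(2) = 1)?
The 17th Fibonacci number (with F(1) = F(2) = 1) = 1597
Compute 1597 × 2 = 3194
3194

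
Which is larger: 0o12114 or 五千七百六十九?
Convert 0o12114 (octal) → 1×4096 + 2×512 + 1×64 + 1×8 + 4 = 5196 (decimal)
Convert 五千七百六十九 (Chinese numeral) → 5×1000 + 7×100 + 6×10 + 9 = 5769 (decimal)
Compare 5196 vs 5769: larger = 5769
5769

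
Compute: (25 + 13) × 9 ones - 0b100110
Convert 9 ones (place-value notation) → 9 (decimal)
Convert 0b100110 (binary) → 32 + 4 + 2 = 38 (decimal)
Expression in decimal: (25 + 13) × 9 - 38
Parentheses first: 25 + 13 = 38
Multiply: 38 × 9 = 342
Subtract: 342 - 38 = 304
304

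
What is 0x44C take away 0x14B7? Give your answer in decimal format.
Convert 0x44C (hexadecimal) → 4×256 + 4×16 + 12 = 1100 (decimal)
Convert 0x14B7 (hexadecimal) → 1×4096 + 4×256 + 11×16 + 7 = 5303 (decimal)
Compute 1100 - 5303 = -4203
-4203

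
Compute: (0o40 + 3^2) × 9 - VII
Convert 0o40 (octal) → 4×8 = 32 (decimal)
Convert 3^2 (power) → 9 (decimal)
Convert VII (Roman numeral) → 5 + 1 + 1 = 7 (decimal)
Expression in decimal: (32 + 9) × 9 - 7
Parentheses first: 32 + 9 = 41
Multiply: 41 × 9 = 369
Subtract: 369 - 7 = 362
362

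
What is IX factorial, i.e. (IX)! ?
Convert IX (Roman numeral) → 9 (decimal)
Compute 9! = 362880
362880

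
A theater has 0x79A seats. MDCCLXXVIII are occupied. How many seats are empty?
Convert 0x79A (hexadecimal) → 7×256 + 9×16 + 10 = 1946 (decimal)
Convert MDCCLXXVIII (Roman numeral) → 1000 + 500 + 100 + 100 + 50 + 10 + 10 + 5 + 1 + 1 + 1 = 1778 (decimal)
Compute 1946 - 1778 = 168
168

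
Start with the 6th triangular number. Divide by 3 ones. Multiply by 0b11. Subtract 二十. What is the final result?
Convert the 6th triangular number (triangular index) → 6×7/2 = 21 (decimal)
Start: 21
Convert 3 ones (place-value notation) → 3 (decimal)
21 ÷ 3 = 7
Convert 0b11 (binary) → 2 + 1 = 3 (decimal)
7 × 3 = 21
Convert 二十 (Chinese numeral) → 2×10 = 20 (decimal)
21 - 20 = 1
1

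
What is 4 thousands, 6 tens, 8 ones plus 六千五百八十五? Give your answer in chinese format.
Convert 4 thousands, 6 tens, 8 ones (place-value notation) → 4×1000 + 6×10 + 8 = 4068 (decimal)
Convert 六千五百八十五 (Chinese numeral) → 6×1000 + 5×100 + 8×10 + 5 = 6585 (decimal)
Compute 4068 + 6585 = 10653
Convert 10653 (decimal) → 10653 = 1×10000 + 6×100 + 5×10 + 3 → 一万零六百五十三 (Chinese numeral)
一万零六百五十三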